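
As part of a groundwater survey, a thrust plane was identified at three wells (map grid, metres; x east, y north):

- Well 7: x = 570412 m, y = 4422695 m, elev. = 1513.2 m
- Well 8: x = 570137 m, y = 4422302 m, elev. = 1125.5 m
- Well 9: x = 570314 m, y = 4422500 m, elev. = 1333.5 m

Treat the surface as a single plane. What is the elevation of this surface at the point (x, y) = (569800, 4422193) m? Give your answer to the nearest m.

932 m

Two edge vectors: Well 7→Well 8 = (-275, -393, -387.7), Well 7→Well 9 = (-98, -195, -179.7).
Normal n = (Well 7→Well 8) × (Well 7→Well 9) = (-4979.4, -11422.9, 15111).
So ∂z/∂x = −n_x/n_z = 0.32952154 and ∂z/∂y = −n_y/n_z = 0.75593276.
Intercept c from Well 7: 1513.2 − 187963.04 − 3343260.06 = −3529709.90.
At (569800, 4422193): z = 187761.4 + 3342880.6 − 3529709.90 = 932.1 m.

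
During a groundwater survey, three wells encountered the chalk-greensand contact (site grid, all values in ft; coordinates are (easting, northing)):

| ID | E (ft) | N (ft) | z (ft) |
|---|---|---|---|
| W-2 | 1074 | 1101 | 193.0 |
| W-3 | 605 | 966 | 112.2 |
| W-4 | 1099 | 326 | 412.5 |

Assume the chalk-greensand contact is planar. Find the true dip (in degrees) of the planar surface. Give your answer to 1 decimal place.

Let the plane be z = a·E + b·N + c.
W-3−W-2: −469a − 135b = −80.8;  W-4−W-2: 25a − 775b = 219.5.
Solving gives a = 0.25147, b = −0.27511.
Gradient magnitude |∇z| = √(a² + b²) = √(0.06324 + 0.07569) = 0.37273.
True dip = arctan(0.37273) = 20.4°, dipping toward NW (azimuth ≈ 318°).

20.4°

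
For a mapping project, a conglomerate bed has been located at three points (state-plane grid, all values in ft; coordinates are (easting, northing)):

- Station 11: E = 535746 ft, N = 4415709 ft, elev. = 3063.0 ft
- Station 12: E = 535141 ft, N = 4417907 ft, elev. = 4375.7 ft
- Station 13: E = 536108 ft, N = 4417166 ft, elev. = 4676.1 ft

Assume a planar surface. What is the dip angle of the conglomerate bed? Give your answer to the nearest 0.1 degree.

Two edge vectors: Station 11→Station 12 = (-605, 2198, 1312.7), Station 11→Station 13 = (362, 1457, 1613.1).
Normal n = (Station 11→Station 12) × (Station 11→Station 13) = (1632989.9, 1451122.9, -1677161).
So ∂z/∂E = −n_x/n_z = 0.97366 and ∂z/∂N = −n_y/n_z = 0.86523.
Gradient magnitude |∇z| = √(a² + b²) = √(0.94802 + 0.74862) = 1.30255.
True dip = arctan(1.30255) = 52.5°, dipping toward SW (azimuth ≈ 228°).

52.5°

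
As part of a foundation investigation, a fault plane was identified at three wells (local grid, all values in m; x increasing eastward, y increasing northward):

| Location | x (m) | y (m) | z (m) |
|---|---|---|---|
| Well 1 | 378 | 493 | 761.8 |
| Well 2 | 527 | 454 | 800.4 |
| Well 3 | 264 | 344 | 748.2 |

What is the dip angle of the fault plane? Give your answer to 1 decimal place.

14.1°

Let the plane be z = a·x + b·y + c.
Well 2−Well 1: 149a − 39b = 38.6;  Well 3−Well 1: −114a − 149b = −13.6.
Solving gives a = 0.23574, b = −0.08909.
Gradient magnitude |∇z| = √(a² + b²) = √(0.05557 + 0.00794) = 0.25201.
True dip = arctan(0.25201) = 14.1°, dipping toward WNW (azimuth ≈ 291°).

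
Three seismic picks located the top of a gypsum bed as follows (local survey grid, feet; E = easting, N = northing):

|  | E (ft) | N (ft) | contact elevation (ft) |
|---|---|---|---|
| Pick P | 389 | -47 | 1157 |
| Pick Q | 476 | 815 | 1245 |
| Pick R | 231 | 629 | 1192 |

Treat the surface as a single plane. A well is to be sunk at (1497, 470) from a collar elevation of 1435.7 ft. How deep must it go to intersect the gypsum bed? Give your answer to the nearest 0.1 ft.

Two edge vectors: Pick P→Pick Q = (87, 862, 88), Pick P→Pick R = (-158, 676, 35).
Normal n = (Pick P→Pick Q) × (Pick P→Pick R) = (-29318, -16949, 195008).
So ∂z/∂E = −n_x/n_z = 0.150343 and ∂z/∂N = −n_y/n_z = 0.086914.
Intercept c from Pick P: 1157 − 58.48 + 4.08 = 1102.60.
At (1497, 470): z_contact = 225.06 + 40.85 + 1102.60 = 1368.51 ft.
Depth below ground = 1435.7 − 1368.51 = 67.2 ft.

67.2 ft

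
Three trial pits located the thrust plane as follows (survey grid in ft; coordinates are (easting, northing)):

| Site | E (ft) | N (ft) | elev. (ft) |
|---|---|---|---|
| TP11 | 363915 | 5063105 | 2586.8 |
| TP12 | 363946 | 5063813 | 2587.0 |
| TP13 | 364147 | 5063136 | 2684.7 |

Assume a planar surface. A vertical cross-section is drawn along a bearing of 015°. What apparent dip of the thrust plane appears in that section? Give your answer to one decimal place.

Two edge vectors: TP11→TP12 = (31, 708, 0.2), TP11→TP13 = (232, 31, 97.9).
Normal n = (TP11→TP12) × (TP11→TP13) = (69307, -2988.5, -163295).
So ∂z/∂E = −n_x/n_z = 0.42443 and ∂z/∂N = −n_y/n_z = −0.01830.
Unit vector along 015° is (sin 15°, cos 15°) = (0.2588, 0.9659).
Slope in that direction = a·(0.2588) + b·(0.9659) = 0.09217.
Apparent dip = arctan|0.09217| = 5.3° (true dip is 23.0°, so apparent ≤ true as expected).

5.3°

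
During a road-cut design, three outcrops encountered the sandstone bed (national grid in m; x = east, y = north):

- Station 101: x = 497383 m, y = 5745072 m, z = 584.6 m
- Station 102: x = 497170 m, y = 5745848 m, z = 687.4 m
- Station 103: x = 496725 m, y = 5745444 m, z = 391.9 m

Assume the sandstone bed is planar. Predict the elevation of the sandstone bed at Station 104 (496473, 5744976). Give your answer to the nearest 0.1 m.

Two edge vectors: Station 101→Station 102 = (-213, 776, 102.8), Station 101→Station 103 = (-658, 372, -192.7).
Normal n = (Station 101→Station 102) × (Station 101→Station 103) = (-187776.8, -108687.5, 431372).
So ∂z/∂x = −n_x/n_z = 0.435301318 and ∂z/∂y = −n_y/n_z = 0.251957707.
Intercept c from Station 101: 584.6 − 216511.48 − 1447515.17 = −1663442.04.
At (496473, 5744976): z = 216115.4 + 1447491.0 − 1663442.04 = 164.3 m.

164.3 m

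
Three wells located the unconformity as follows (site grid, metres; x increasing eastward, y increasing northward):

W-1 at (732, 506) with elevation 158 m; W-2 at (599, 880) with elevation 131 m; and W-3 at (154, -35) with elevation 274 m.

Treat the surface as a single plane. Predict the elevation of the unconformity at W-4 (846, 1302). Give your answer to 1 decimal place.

Let the plane be z = a·x + b·y + c.
W-2−W-1: −133a + 374b = −27;  W-3−W-1: −578a − 541b = 116.
Solving gives a = −0.099877, b = −0.107710.
Then c = 158 − a·732 − b·506 = 285.61.
At (846, 1302): z = −84.5 − 140.2 + 285.61 = 60.9 m.

60.9 m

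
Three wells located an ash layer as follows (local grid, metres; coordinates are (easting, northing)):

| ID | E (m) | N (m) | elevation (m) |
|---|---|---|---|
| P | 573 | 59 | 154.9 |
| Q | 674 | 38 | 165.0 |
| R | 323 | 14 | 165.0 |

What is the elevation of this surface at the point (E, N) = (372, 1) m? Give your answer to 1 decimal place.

170.9 m

Let the plane be z = a·E + b·N + c.
Q−P: 101a − 21b = 10.1;  R−P: −250a − 45b = 10.1.
Solving gives a = 0.02475, b = −0.36193.
Then c = 154.9 − a·573 − b·59 = 162.07.
At (372, 1): z = 9.2 − 0.4 + 162.07 = 170.9 m.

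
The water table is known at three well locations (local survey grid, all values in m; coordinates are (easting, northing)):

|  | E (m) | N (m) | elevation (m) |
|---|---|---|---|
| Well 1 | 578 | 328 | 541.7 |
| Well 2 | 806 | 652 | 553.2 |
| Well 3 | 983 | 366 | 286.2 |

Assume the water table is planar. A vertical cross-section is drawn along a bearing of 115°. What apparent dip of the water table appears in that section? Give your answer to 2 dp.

Two edge vectors: Well 1→Well 2 = (228, 324, 11.5), Well 1→Well 3 = (405, 38, -255.5).
Normal n = (Well 1→Well 2) × (Well 1→Well 3) = (-83219, 62911.5, -122556).
So ∂z/∂E = −n_x/n_z = −0.67903 and ∂z/∂N = −n_y/n_z = 0.51333.
Unit vector along 115° is (sin 115°, cos 115°) = (0.9063, -0.4226).
Slope in that direction = a·(0.9063) + b·(-0.4226) = −0.83235.
Apparent dip = arctan|0.83235| = 39.77° (true dip is 40.4°, so apparent ≤ true as expected).

39.77°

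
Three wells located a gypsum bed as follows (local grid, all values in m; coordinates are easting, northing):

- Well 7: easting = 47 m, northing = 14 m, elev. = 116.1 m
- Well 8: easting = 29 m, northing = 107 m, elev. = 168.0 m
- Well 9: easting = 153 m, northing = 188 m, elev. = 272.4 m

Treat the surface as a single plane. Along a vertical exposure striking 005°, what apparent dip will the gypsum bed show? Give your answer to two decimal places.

34.00°

Let the plane be z = a·easting + b·northing + c.
Well 8−Well 7: −18a + 93b = 51.9;  Well 9−Well 7: 106a + 174b = 156.3.
Solving gives a = 0.42381, b = 0.64009.
Unit vector along 005° is (sin 5°, cos 5°) = (0.0872, 0.9962).
Slope in that direction = a·(0.0872) + b·(0.9962) = 0.67459.
Apparent dip = arctan|0.67459| = 34.00° (true dip is 37.5°, so apparent ≤ true as expected).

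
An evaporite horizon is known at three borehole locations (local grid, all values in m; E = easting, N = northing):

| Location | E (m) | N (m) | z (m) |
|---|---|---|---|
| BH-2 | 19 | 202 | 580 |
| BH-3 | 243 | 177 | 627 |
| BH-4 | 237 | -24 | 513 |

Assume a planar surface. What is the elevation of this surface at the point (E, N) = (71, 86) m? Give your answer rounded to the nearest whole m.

Let the plane be z = a·E + b·N + c.
BH-3−BH-2: 224a − 25b = 47;  BH-4−BH-2: 218a − 226b = −67.
Solving gives a = 0.27221, b = 0.55904.
Then c = 580 − a·19 − b·202 = 461.90.
At (71, 86): z = 19.3 + 48.1 + 461.90 = 529.3 m.

529 m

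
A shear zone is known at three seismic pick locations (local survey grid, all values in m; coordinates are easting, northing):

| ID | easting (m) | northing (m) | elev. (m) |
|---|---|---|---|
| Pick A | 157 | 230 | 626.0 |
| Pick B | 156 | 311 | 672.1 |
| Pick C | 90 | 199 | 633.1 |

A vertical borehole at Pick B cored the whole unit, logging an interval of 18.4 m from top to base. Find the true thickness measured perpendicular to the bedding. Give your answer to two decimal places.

15.26 m

Let the plane be z = a·easting + b·northing + c.
Pick B−Pick A: −1a + 81b = 46.1;  Pick C−Pick A: −67a − 31b = 7.1.
Solving gives a = −0.36720, b = 0.56460.
|∇z| = √(a²+b²) = 0.67351, so dip δ = arctan(0.67351) = 33.96°.
True thickness = vertical thickness × cos δ = 18.4 × cos 33.96° = 15.26 m.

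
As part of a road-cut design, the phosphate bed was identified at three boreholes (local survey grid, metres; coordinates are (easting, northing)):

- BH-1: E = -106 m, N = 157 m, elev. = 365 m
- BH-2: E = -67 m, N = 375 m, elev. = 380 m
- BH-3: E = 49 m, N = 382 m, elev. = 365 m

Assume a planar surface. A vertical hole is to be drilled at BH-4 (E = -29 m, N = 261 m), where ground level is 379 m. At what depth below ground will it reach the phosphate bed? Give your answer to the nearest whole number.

15 m

Two edge vectors: BH-1→BH-2 = (39, 218, 15), BH-1→BH-3 = (155, 225, 0).
Normal n = (BH-1→BH-2) × (BH-1→BH-3) = (-3375, 2325, -25015).
So ∂z/∂E = −n_x/n_z = −0.13492 and ∂z/∂N = −n_y/n_z = 0.09294.
Intercept c from BH-1: 365 − 14.30 − 14.59 = 336.11.
At (-29, 261): z_contact = 3.9 + 24.3 + 336.11 = 364.3 m.
Depth below ground = 379 − 364.3 = 15 m.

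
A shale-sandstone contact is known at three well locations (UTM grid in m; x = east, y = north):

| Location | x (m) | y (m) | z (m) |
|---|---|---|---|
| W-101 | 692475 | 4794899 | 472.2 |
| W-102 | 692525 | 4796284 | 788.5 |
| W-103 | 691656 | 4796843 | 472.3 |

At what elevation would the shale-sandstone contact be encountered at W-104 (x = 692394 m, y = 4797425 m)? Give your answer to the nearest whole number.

Let the plane be z = a·x + b·y + c.
W-102−W-101: 50a + 1385b = 316.3;  W-103−W-101: −819a + 1944b = 0.1.
Solving gives a = 0.49918085, b = 0.21035448.
Then c = 472.2 − a·692475 − b·4794899 = −1353826.55.
At (692394, 4797425): z = 345629.8 + 1009159.9 − 1353826.55 = 963.1 m.

963 m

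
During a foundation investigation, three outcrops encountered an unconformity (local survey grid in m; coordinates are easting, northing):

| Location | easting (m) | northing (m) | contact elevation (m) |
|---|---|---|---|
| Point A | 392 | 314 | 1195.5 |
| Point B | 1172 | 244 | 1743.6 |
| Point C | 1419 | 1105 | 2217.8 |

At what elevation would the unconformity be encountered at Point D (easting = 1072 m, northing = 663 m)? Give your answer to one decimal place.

1812.9 m

Two edge vectors: Point A→Point B = (780, -70, 548.1), Point A→Point C = (1027, 791, 1022.3).
Normal n = (Point A→Point B) × (Point A→Point C) = (-505108.1, -234495.3, 688870).
So ∂z/∂easting = −n_x/n_z = 0.733242 and ∂z/∂northing = −n_y/n_z = 0.340406.
Intercept c from Point A: 1195.5 − 287.43 − 106.89 = 801.18.
At (1072, 663): z = 786.0 + 225.7 + 801.18 = 1812.9 m.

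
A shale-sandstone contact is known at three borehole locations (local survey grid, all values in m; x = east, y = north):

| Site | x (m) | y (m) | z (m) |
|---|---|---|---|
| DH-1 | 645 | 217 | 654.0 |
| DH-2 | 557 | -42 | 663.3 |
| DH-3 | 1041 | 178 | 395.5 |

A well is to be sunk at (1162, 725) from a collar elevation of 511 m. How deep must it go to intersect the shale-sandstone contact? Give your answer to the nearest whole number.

94 m

Let the plane be z = a·x + b·y + c.
DH-2−DH-1: −88a − 259b = 9.3;  DH-3−DH-1: 396a − 39b = −258.5.
Solving gives a = −0.63506, b = 0.17987.
Then c = 654 − a·645 − b·217 = 1024.58.
At (1162, 725): z_contact = −737.9 + 130.4 + 1024.58 = 417.0 m.
Depth below ground = 511 − 417.0 = 94 m.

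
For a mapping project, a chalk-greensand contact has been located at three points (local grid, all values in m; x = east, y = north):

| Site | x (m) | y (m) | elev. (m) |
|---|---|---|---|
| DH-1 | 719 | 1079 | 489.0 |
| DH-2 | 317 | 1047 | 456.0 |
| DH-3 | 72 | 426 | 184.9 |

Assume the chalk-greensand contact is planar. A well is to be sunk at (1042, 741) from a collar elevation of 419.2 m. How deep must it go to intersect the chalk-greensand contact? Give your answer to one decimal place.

55.5 m

Two edge vectors: DH-1→DH-2 = (-402, -32, -33), DH-1→DH-3 = (-647, -653, -304.1).
Normal n = (DH-1→DH-2) × (DH-1→DH-3) = (-11817.8, -100897.2, 241802).
So ∂z/∂x = −n_x/n_z = 0.048874 and ∂z/∂y = −n_y/n_z = 0.417272.
Intercept c from DH-1: 489 − 35.14 − 450.24 = 3.62.
At (1042, 741): z_contact = 50.93 + 309.20 + 3.62 = 363.75 m.
Depth below ground = 419.2 − 363.75 = 55.5 m.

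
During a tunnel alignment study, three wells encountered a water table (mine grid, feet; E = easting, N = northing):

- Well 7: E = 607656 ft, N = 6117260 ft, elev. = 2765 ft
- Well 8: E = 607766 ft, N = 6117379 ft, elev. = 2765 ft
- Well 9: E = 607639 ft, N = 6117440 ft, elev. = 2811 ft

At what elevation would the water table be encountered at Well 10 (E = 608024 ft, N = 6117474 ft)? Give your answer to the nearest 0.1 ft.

Two edge vectors: Well 7→Well 8 = (110, 119, 0), Well 7→Well 9 = (-17, 180, 46).
Normal n = (Well 7→Well 8) × (Well 7→Well 9) = (5474, -5060, 21823).
So ∂z/∂E = −n_x/n_z = −0.250836274 and ∂z/∂N = −n_y/n_z = 0.231865463.
Intercept c from Well 7: 2765 + 152422.17 − 1418381.32 = −1263194.16.
At (608024, 6117474): z = −152514.5 + 1418430.9 − 1263194.16 = 2722.3 ft.

2722.3 ft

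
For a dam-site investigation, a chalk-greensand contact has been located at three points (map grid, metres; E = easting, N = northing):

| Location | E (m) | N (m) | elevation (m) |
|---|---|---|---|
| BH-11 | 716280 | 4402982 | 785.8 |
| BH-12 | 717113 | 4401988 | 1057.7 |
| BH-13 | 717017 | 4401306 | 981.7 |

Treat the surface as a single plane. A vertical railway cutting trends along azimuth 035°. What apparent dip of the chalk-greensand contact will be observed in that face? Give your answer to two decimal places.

Let the plane be z = a·E + b·N + c.
BH-12−BH-11: 833a − 994b = 271.9;  BH-13−BH-11: 737a − 1676b = 195.9.
Solving gives a = 0.39332, b = 0.05607.
Unit vector along 035° is (sin 35°, cos 35°) = (0.5736, 0.8192).
Slope in that direction = a·(0.5736) + b·(0.8192) = 0.27153.
Apparent dip = arctan|0.27153| = 15.19° (true dip is 21.7°, so apparent ≤ true as expected).

15.19°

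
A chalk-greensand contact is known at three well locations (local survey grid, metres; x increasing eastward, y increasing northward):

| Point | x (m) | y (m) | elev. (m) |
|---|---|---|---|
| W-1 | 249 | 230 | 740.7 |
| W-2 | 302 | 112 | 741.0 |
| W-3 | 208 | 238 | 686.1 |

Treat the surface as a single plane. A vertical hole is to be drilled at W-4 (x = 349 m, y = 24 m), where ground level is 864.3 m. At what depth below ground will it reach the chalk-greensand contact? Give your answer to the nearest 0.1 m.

112.2 m

Two edge vectors: W-1→W-2 = (53, -118, 0.3), W-1→W-3 = (-41, 8, -54.6).
Normal n = (W-1→W-2) × (W-1→W-3) = (6440.4, 2881.5, -4414).
So ∂z/∂x = −n_x/n_z = 1.45908 and ∂z/∂y = −n_y/n_z = 0.65281.
Intercept c from W-1: 740.7 − 363.31 − 150.15 = 227.24.
At (349, 24): z_contact = 509.22 + 15.67 + 227.24 = 752.13 m.
Depth below ground = 864.3 − 752.13 = 112.2 m.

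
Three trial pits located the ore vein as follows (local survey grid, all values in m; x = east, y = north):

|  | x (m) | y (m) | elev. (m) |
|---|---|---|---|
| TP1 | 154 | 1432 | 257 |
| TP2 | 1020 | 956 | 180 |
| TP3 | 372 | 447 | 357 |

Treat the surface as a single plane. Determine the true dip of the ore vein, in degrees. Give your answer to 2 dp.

Let the plane be z = a·x + b·y + c.
TP2−TP1: 866a − 476b = −77;  TP3−TP1: 218a − 985b = 100.
Solving gives a = −0.16476, b = −0.13799.
Gradient magnitude |∇z| = √(a² + b²) = √(0.02715 + 0.01904) = 0.21491.
True dip = arctan(0.21491) = 12.13°, dipping toward NE (azimuth ≈ 050°).

12.13°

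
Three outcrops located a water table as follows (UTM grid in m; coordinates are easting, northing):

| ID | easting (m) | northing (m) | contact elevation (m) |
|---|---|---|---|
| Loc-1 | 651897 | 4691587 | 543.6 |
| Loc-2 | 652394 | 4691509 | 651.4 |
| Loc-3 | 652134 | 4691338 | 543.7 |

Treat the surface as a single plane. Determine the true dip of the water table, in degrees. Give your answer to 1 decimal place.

19.4°

Let the plane be z = a·easting + b·northing + c.
Loc-2−Loc-1: 497a − 78b = 107.8;  Loc-3−Loc-1: 237a − 249b = 0.1.
Solving gives a = 0.25492, b = 0.24223.
Gradient magnitude |∇z| = √(a² + b²) = √(0.06498 + 0.05868) = 0.35165.
True dip = arctan(0.35165) = 19.4°, dipping toward SW (azimuth ≈ 226°).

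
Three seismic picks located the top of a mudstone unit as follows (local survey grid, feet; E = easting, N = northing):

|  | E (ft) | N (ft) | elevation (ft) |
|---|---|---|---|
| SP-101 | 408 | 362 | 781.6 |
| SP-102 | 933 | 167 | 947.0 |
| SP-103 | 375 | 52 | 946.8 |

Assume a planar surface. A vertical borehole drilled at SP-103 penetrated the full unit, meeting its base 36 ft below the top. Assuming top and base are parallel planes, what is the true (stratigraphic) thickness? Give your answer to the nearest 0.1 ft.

31.5 ft

Two edge vectors: SP-101→SP-102 = (525, -195, 165.4), SP-101→SP-103 = (-33, -310, 165.2).
Normal n = (SP-101→SP-102) × (SP-101→SP-103) = (19060, -92188.2, -169185).
So ∂z/∂E = −n_x/n_z = 0.11266 and ∂z/∂N = −n_y/n_z = −0.54490.
|∇z| = √(a²+b²) = 0.55642, so dip δ = arctan(0.55642) = 29.09°.
True thickness = vertical thickness × cos δ = 36 × cos 29.09° = 31.5 ft.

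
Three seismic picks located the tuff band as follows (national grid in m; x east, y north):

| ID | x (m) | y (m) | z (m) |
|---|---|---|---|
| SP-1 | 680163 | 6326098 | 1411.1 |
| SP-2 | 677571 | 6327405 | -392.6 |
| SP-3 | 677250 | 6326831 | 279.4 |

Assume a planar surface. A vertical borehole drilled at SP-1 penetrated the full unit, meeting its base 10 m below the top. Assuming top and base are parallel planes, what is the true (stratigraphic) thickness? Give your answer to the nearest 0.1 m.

6.3 m

Let the plane be z = a·x + b·y + c.
SP-2−SP-1: −2592a + 1307b = −1803.7;  SP-3−SP-1: −2913a + 733b = −1131.7.
Solving gives a = 0.08232, b = −1.21677.
|∇z| = √(a²+b²) = 1.21955, so dip δ = arctan(1.21955) = 50.65°.
True thickness = vertical thickness × cos δ = 10 × cos 50.65° = 6.3 m.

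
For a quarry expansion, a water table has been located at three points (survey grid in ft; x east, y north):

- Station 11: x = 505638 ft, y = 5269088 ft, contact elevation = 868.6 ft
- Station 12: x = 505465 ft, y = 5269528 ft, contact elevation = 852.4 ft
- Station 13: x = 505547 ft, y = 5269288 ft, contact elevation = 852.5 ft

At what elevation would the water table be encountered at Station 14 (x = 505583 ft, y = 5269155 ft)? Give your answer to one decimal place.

Let the plane be z = a·x + b·y + c.
Station 12−Station 11: −173a + 440b = −16.2;  Station 13−Station 11: −91a + 200b = −16.1.
Solving gives a = 0.706617647, b = 0.241011029.
Then c = 868.6 − a·505638 − b·5269088 = −1626332.46.
At (505583, 5269155): z = 357253.9 + 1269924.5 − 1626332.46 = 845.9 ft.

845.9 ft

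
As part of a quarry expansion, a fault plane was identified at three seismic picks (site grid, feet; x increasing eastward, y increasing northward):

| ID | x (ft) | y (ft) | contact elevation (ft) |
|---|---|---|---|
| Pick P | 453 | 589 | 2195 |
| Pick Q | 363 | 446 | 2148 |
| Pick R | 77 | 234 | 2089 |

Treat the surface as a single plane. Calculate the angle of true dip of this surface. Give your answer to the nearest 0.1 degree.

Two edge vectors: Pick P→Pick Q = (-90, -143, -47), Pick P→Pick R = (-376, -355, -106).
Normal n = (Pick P→Pick Q) × (Pick P→Pick R) = (-1527, 8132, -21818).
So ∂z/∂x = −n_x/n_z = −0.06999 and ∂z/∂y = −n_y/n_z = 0.37272.
Gradient magnitude |∇z| = √(a² + b²) = √(0.00490 + 0.13892) = 0.37923.
True dip = arctan(0.37923) = 20.8°, dipping toward S (azimuth ≈ 169°).

20.8°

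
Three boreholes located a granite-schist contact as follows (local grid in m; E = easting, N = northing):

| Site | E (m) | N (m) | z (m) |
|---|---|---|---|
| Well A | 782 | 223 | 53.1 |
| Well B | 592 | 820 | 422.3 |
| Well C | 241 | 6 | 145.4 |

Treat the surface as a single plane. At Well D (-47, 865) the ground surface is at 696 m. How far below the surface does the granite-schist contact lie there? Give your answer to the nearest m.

Two edge vectors: Well A→Well B = (-190, 597, 369.2), Well A→Well C = (-541, -217, 92.3).
Normal n = (Well A→Well B) × (Well A→Well C) = (135219.5, -182200.2, 364207).
So ∂z/∂E = −n_x/n_z = −0.37127 and ∂z/∂N = −n_y/n_z = 0.50027.
Intercept c from Well A: 53.1 + 290.33 − 111.56 = 231.87.
At (-47, 865): z_contact = 17.4 + 432.7 + 231.87 = 682.1 m.
Depth below ground = 696 − 682.1 = 14 m.

14 m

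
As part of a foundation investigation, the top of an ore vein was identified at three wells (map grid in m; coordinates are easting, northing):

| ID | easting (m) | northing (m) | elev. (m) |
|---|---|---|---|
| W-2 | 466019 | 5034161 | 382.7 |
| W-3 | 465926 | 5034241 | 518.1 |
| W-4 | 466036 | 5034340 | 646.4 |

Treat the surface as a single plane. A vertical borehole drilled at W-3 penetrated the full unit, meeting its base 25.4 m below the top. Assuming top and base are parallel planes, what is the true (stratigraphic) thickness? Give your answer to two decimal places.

Two edge vectors: W-2→W-3 = (-93, 80, 135.4), W-2→W-4 = (17, 179, 263.7).
Normal n = (W-2→W-3) × (W-2→W-4) = (-3140.6, 26825.9, -18007).
So ∂z/∂easting = −n_x/n_z = −0.17441 and ∂z/∂northing = −n_y/n_z = 1.48975.
|∇z| = √(a²+b²) = 1.49992, so dip δ = arctan(1.49992) = 56.31°.
True thickness = vertical thickness × cos δ = 25.4 × cos 56.31° = 14.09 m.

14.09 m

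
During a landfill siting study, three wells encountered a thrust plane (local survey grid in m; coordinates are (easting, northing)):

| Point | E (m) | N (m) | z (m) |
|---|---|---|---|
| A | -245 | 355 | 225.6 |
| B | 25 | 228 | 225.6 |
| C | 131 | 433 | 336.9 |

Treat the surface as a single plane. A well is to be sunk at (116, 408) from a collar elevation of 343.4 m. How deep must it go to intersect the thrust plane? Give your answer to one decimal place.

20.5 m

Let the plane be z = a·E + b·N + c.
B−A: 270a − 127b = 0;  C−A: 376a + 78b = 111.3.
Solving gives a = 0.20542, b = 0.43671.
Then c = 225.6 − a·-245 − b·355 = 120.89.
At (116, 408): z_contact = 23.83 + 178.18 + 120.89 = 322.90 m.
Depth below ground = 343.4 − 322.90 = 20.5 m.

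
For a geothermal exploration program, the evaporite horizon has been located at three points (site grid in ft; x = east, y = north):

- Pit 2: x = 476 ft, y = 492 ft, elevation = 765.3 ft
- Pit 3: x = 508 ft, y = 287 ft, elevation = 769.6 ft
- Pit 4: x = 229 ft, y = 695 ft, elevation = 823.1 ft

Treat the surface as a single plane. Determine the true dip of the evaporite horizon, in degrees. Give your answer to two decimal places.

16.47°

Let the plane be z = a·x + b·y + c.
Pit 3−Pit 2: 32a − 205b = 4.3;  Pit 4−Pit 2: −247a + 203b = 57.8.
Solving gives a = −0.28822, b = −0.06597.
Gradient magnitude |∇z| = √(a² + b²) = √(0.08307 + 0.00435) = 0.29568.
True dip = arctan(0.29568) = 16.47°, dipping toward ENE (azimuth ≈ 077°).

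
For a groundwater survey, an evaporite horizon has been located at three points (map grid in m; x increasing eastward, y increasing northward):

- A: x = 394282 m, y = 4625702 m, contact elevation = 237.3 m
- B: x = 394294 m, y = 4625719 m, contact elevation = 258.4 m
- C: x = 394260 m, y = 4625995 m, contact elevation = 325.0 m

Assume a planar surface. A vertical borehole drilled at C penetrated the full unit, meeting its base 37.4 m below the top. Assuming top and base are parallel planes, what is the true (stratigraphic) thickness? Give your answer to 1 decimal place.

Two edge vectors: A→B = (12, 17, 21.1), A→C = (-22, 293, 87.7).
Normal n = (A→B) × (A→C) = (-4691.4, -1516.6, 3890).
So ∂z/∂x = −n_x/n_z = 1.20602 and ∂z/∂y = −n_y/n_z = 0.38987.
|∇z| = √(a²+b²) = 1.26747, so dip δ = arctan(1.26747) = 51.73°.
True thickness = vertical thickness × cos δ = 37.4 × cos 51.73° = 23.2 m.

23.2 m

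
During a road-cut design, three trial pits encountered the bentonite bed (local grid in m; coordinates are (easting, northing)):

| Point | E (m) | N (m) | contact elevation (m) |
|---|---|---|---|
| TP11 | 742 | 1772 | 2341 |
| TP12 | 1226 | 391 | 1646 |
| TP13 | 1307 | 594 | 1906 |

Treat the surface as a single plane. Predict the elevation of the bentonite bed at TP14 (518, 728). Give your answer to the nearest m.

1204 m

Let the plane be z = a·E + b·N + c.
TP12−TP11: 484a − 1381b = −695;  TP13−TP11: 565a − 1178b = −435.
Solving gives a = 1.03742, b = 0.86684.
Then c = 2341 − a·742 − b·1772 = 35.19.
At (518, 728): z = 537.4 + 631.1 + 35.19 = 1203.6 m.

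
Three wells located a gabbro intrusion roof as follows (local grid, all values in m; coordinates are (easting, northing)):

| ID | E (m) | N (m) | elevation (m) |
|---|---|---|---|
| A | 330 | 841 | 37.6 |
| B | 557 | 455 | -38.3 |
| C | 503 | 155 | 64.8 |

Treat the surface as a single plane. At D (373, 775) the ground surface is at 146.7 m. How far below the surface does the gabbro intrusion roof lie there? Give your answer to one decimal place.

Let the plane be z = a·E + b·N + c.
B−A: 227a − 386b = −75.9;  C−A: 173a − 686b = 27.2.
Solving gives a = −0.70344, b = −0.21705.
Then c = 37.6 − a·330 − b·841 = 452.27.
At (373, 775): z_contact = −262.38 − 168.21 + 452.27 = 21.68 m.
Depth below ground = 146.7 − 21.68 = 125.0 m.

125.0 m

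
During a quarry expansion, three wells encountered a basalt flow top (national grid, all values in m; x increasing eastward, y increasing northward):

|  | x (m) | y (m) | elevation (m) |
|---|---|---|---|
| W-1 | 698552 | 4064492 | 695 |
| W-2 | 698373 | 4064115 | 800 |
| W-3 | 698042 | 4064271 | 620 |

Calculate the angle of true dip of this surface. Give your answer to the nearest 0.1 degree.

28.9°

Two edge vectors: W-1→W-2 = (-179, -377, 105), W-1→W-3 = (-510, -221, -75).
Normal n = (W-1→W-2) × (W-1→W-3) = (51480, -66975, -152711).
So ∂z/∂x = −n_x/n_z = 0.33711 and ∂z/∂y = −n_y/n_z = −0.43857.
Gradient magnitude |∇z| = √(a² + b²) = √(0.11364 + 0.19235) = 0.55316.
True dip = arctan(0.55316) = 28.9°, dipping toward NW (azimuth ≈ 322°).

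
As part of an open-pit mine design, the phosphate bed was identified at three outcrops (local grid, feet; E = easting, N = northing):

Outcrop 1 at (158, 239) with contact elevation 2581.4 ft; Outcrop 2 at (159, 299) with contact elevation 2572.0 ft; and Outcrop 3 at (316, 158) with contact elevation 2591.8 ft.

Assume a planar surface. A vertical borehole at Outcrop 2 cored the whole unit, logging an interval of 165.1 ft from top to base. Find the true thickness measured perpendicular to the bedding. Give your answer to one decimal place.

Two edge vectors: Outcrop 1→Outcrop 2 = (1, 60, -9.4), Outcrop 1→Outcrop 3 = (158, -81, 10.4).
Normal n = (Outcrop 1→Outcrop 2) × (Outcrop 1→Outcrop 3) = (-137.4, -1495.6, -9561).
So ∂z/∂E = −n_x/n_z = −0.01437 and ∂z/∂N = −n_y/n_z = −0.15643.
|∇z| = √(a²+b²) = 0.15709, so dip δ = arctan(0.15709) = 8.93°.
True thickness = vertical thickness × cos δ = 165.1 × cos 8.93° = 163.1 ft.

163.1 ft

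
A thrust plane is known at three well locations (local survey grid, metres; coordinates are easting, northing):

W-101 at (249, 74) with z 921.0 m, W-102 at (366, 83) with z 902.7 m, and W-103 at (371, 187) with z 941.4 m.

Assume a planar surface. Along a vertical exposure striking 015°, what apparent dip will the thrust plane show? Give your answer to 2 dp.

Let the plane be z = a·easting + b·northing + c.
W-102−W-101: 117a + 9b = −18.3;  W-103−W-101: 122a + 113b = 20.4.
Solving gives a = −0.18572, b = 0.38104.
Unit vector along 015° is (sin 15°, cos 15°) = (0.2588, 0.9659).
Slope in that direction = a·(0.2588) + b·(0.9659) = 0.31999.
Apparent dip = arctan|0.31999| = 17.74° (true dip is 23.0°, so apparent ≤ true as expected).

17.74°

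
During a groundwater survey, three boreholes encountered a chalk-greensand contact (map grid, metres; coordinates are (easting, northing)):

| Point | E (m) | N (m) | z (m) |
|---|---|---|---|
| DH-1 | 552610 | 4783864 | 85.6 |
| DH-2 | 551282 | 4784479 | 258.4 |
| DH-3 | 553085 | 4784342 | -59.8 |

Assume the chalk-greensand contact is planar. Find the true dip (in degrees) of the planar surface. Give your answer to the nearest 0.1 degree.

12.5°

Two edge vectors: DH-1→DH-2 = (-1328, 615, 172.8), DH-1→DH-3 = (475, 478, -145.4).
Normal n = (DH-1→DH-2) × (DH-1→DH-3) = (-172019.4, -111011.2, -926909).
So ∂z/∂E = −n_x/n_z = −0.18558 and ∂z/∂N = −n_y/n_z = −0.11976.
Gradient magnitude |∇z| = √(a² + b²) = √(0.03444 + 0.01434) = 0.22087.
True dip = arctan(0.22087) = 12.5°, dipping toward ENE (azimuth ≈ 057°).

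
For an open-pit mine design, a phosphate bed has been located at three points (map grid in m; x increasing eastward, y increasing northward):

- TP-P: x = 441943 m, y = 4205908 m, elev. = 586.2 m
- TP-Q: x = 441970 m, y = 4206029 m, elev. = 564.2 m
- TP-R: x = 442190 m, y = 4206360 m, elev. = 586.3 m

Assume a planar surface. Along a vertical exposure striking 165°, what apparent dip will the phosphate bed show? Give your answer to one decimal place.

Let the plane be z = a·x + b·y + c.
TP-Q−TP-P: 27a + 121b = −22;  TP-R−TP-P: 247a + 452b = 0.1.
Solving gives a = 0.56303, b = −0.30745.
Unit vector along 165° is (sin 165°, cos 165°) = (0.2588, -0.9659).
Slope in that direction = a·(0.2588) + b·(-0.9659) = 0.44270.
Apparent dip = arctan|0.44270| = 23.9° (true dip is 32.7°, so apparent ≤ true as expected).

23.9°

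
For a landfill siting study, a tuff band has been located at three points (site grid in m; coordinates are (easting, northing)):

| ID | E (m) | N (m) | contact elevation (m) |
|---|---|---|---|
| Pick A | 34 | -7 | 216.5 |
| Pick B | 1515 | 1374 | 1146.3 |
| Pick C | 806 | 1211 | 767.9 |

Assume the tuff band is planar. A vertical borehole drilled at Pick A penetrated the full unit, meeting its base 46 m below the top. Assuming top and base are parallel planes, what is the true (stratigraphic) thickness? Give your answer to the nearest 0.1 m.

40.8 m

Let the plane be z = a·E + b·N + c.
Pick B−Pick A: 1481a + 1381b = 929.8;  Pick C−Pick A: 772a + 1218b = 551.4.
Solving gives a = 0.50291, b = 0.13395.
|∇z| = √(a²+b²) = 0.52045, so dip δ = arctan(0.52045) = 27.49°.
True thickness = vertical thickness × cos δ = 46 × cos 27.49° = 40.8 m.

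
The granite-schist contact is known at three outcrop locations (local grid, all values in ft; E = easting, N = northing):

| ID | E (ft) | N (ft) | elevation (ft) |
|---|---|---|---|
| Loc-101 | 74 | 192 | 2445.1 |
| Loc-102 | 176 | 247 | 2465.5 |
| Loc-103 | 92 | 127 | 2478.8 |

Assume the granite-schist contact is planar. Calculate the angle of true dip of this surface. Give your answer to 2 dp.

Two edge vectors: Loc-101→Loc-102 = (102, 55, 20.4), Loc-101→Loc-103 = (18, -65, 33.7).
Normal n = (Loc-101→Loc-102) × (Loc-101→Loc-103) = (3179.5, -3070.2, -7620).
So ∂z/∂E = −n_x/n_z = 0.41726 and ∂z/∂N = −n_y/n_z = −0.40291.
Gradient magnitude |∇z| = √(a² + b²) = √(0.17410 + 0.16234) = 0.58004.
True dip = arctan(0.58004) = 30.12°, dipping toward NW (azimuth ≈ 314°).

30.12°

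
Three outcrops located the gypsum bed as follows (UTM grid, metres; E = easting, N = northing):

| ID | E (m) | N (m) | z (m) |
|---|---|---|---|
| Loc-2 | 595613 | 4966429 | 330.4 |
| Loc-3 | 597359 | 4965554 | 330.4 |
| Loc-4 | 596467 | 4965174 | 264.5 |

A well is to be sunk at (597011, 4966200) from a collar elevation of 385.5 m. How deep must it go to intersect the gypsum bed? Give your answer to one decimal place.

17.5 m

Let the plane be z = a·E + b·N + c.
Loc-3−Loc-2: 1746a − 875b = 0;  Loc-4−Loc-2: 854a − 1255b = −65.9.
Solving gives a = 0.039933032, b = 0.079683514.
Then c = 330.4 − a·595613 − b·4966429 = −419196.75.
At (597011, 4966200): z_contact = 23840.46 + 395724.27 − 419196.75 = 367.98 m.
Depth below ground = 385.5 − 367.98 = 17.5 m.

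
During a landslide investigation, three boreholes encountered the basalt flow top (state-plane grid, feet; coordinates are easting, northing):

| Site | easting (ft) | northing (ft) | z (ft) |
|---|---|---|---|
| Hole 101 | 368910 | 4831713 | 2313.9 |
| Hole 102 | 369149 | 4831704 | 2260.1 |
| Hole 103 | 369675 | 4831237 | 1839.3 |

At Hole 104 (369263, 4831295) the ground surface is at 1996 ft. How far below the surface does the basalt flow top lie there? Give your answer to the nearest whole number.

Two edge vectors: Hole 101→Hole 102 = (239, -9, -53.8), Hole 101→Hole 103 = (765, -476, -474.6).
Normal n = (Hole 101→Hole 102) × (Hole 101→Hole 103) = (-21337.4, 72272.4, -106879).
So ∂z/∂easting = −n_x/n_z = −0.19964072 and ∂z/∂northing = −n_y/n_z = 0.67620767.
Intercept c from Hole 101: 2313.9 + 73649.46 − 3267241.41 = −3191278.05.
At (369263, 4831295): z_contact = −73719.9 + 3266958.8 − 3191278.05 = 1960.8 ft.
Depth below ground = 1996 − 1960.8 = 35 ft.

35 ft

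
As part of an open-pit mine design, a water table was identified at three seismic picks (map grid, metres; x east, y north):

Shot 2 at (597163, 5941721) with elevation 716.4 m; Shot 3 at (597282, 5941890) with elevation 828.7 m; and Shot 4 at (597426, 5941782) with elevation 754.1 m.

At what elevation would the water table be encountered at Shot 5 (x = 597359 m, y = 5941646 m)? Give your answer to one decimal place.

663.4 m

Let the plane be z = a·x + b·y + c.
Shot 3−Shot 2: 119a + 169b = 112.3;  Shot 4−Shot 2: 263a + 61b = 37.7.
Solving gives a = −0.012880499, b = 0.673566742.
Then c = 716.4 − a·597163 − b·5941721 = −3993737.50.
At (597359, 5941646): z = −7694.3 + 4002095.1 − 3993737.50 = 663.4 m.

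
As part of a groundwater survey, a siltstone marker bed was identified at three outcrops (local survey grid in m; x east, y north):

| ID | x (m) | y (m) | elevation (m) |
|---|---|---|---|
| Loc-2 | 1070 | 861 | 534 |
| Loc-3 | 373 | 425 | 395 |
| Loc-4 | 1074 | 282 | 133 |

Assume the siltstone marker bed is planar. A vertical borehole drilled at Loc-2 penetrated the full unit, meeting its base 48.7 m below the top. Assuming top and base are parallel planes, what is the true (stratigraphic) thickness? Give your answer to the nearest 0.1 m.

39.4 m

Let the plane be z = a·x + b·y + c.
Loc-3−Loc-2: −697a − 436b = −139;  Loc-4−Loc-2: 4a − 579b = −401.
Solving gives a = −0.23280, b = 0.69097.
|∇z| = √(a²+b²) = 0.72913, so dip δ = arctan(0.72913) = 36.10°.
True thickness = vertical thickness × cos δ = 48.7 × cos 36.10° = 39.4 m.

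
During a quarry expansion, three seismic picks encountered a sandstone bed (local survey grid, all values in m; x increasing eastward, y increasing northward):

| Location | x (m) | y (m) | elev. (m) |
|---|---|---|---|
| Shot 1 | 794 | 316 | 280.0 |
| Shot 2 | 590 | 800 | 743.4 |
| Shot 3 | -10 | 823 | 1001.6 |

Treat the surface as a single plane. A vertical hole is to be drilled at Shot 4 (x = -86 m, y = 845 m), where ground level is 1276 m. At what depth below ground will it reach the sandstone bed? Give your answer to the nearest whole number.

227 m

Let the plane be z = a·x + b·y + c.
Shot 2−Shot 1: −204a + 484b = 463.4;  Shot 3−Shot 1: −804a + 507b = 721.6.
Solving gives a = −0.40010, b = 0.78880.
Then c = 280 − a·794 − b·316 = 348.41.
At (-86, 845): z_contact = 34.4 + 666.5 + 348.41 = 1049.4 m.
Depth below ground = 1276 − 1049.4 = 227 m.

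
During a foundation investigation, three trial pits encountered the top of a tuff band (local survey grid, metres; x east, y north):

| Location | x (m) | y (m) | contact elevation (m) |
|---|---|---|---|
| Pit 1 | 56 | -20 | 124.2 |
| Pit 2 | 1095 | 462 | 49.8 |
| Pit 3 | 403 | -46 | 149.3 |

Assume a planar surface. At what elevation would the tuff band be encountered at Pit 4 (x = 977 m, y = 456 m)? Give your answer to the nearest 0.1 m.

Let the plane be z = a·x + b·y + c.
Pit 2−Pit 1: 1039a + 482b = −74.4;  Pit 3−Pit 1: 347a − 26b = 25.1.
Solving gives a = 0.052318, b = −0.267135.
Then c = 124.2 − a·56 − b·-20 = 115.93.
At (977, 456): z = 51.1 − 121.8 + 115.93 = 45.2 m.

45.2 m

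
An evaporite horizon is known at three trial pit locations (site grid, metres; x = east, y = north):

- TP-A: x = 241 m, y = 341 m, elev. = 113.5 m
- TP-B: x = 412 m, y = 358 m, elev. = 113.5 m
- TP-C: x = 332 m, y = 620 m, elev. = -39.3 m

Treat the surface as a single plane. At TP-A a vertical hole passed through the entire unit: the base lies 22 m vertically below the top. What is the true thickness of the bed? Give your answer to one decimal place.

19.1 m

Let the plane be z = a·x + b·y + c.
TP-B−TP-A: 171a + 17b = 0;  TP-C−TP-A: 91a + 279b = −152.8.
Solving gives a = 0.05627, b = −0.56602.
|∇z| = √(a²+b²) = 0.56881, so dip δ = arctan(0.56881) = 29.63°.
True thickness = vertical thickness × cos δ = 22 × cos 29.63° = 19.1 m.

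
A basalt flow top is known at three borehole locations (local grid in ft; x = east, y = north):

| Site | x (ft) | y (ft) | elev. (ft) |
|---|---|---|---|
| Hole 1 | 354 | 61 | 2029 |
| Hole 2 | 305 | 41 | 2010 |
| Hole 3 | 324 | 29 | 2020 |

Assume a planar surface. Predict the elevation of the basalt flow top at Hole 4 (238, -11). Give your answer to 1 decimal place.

Let the plane be z = a·x + b·y + c.
Hole 2−Hole 1: −49a − 20b = −19;  Hole 3−Hole 1: −30a − 32b = −9.
Solving gives a = 0.44215, b = −0.13326.
Then c = 2029 − a·354 − b·61 = 1880.61.
At (238, -11): z = 105.2 + 1.5 + 1880.61 = 1987.3 ft.

1987.3 ft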